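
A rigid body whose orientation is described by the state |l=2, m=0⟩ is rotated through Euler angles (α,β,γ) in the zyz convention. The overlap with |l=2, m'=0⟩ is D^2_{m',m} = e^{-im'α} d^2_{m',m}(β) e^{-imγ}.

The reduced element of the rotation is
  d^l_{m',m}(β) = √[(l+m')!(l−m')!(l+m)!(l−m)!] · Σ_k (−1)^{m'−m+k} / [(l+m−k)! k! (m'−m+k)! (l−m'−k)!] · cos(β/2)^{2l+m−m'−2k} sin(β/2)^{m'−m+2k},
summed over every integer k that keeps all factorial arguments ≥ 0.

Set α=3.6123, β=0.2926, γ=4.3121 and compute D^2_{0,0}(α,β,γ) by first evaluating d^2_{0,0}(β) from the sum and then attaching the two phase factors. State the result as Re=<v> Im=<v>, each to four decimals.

D^2_{0,0}(3.6123,0.2926,4.3121) = e^{-i·0·3.6123}·d^2_{0,0}(0.2926)·e^{-i·0·4.3121}. Compute d first:
Half-angle: c=0.989317, s=0.145779. N=√(2·2·2·2)=4.000000
k∈{0,1,2} keeps every argument non-negative
  k=0: (−1)^0·4.0000/(4)·0.9893^4·0.1458^0 = +0.957949
  k=1: (−1)^1·4.0000/(1)·0.9893^2·0.1458^2 = -0.083199
  k=2: (−1)^2·4.0000/(4)·0.9893^0·0.1458^4 = +0.000452
d^2_{0,0}(0.2926) = +0.957949 -0.083199 +0.000452 = +0.875201
Attach z-rotation phases: D = e^{-i(0)(3.6123)}·(+0.875201)·e^{-i(0)(4.3121)} = +0.875201+0.000000i

Re=0.8752 Im=0.0000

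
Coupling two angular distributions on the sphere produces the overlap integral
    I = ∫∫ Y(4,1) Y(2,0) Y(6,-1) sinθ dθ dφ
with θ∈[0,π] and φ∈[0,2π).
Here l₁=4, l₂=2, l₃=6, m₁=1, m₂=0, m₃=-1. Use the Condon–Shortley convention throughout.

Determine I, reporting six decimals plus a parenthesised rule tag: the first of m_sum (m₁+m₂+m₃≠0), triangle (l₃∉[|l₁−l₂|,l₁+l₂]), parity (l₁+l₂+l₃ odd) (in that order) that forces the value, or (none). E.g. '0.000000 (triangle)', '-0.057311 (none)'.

Rules hold: Σm=0, L=12 even, 2≤6≤6.
N = 9·5·13 = 585
Δ = 0!·8!·4!/13! = 1/6435
Racah Σ t=0..0: t=0:+1/2304 = 1/2304
⇒ 3j(4 2 6; 0 0 0)² = 5/143, sgn +1
Racah Σ t=0..0: t=0:+1/2880 = 1/2880
⇒ 3j(4 2 6; 1 0 -1)² = 14/429, sgn -1
4πI² = N·(3j₀)²·(3jₘ)² = 1050/1573
I = -1·√(0.667514/4π) = -0.23047581
No selection rule forces the value: the integral is nonzero (none).

-0.230476 (none)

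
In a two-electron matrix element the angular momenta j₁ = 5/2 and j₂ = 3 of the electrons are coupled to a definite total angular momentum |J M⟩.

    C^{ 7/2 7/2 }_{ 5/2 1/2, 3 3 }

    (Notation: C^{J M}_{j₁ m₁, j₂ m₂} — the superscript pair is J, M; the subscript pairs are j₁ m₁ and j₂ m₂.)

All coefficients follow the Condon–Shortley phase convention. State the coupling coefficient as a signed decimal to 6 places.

√[8·2!3!4!/10! · 3!2!6!0!7!0!] = √(27648)
  +(−1)^2/∏(2,0,0,4,3,0)! = 1/288  (running 1/288)
⟨..|..⟩ = √(27648)·(1/288) = +0.577350

+0.577350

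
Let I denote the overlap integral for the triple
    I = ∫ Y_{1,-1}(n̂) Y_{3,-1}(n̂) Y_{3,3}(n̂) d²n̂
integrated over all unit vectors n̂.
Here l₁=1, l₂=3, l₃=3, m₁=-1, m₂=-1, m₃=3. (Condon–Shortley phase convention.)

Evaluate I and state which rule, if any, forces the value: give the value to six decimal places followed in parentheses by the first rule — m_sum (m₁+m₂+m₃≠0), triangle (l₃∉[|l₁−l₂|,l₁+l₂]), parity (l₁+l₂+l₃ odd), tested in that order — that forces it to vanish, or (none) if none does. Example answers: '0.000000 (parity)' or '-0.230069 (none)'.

Σmᵢ = 1 ≠ 0, so the φ-integral vanishes; I = 0

0.000000 (m_sum)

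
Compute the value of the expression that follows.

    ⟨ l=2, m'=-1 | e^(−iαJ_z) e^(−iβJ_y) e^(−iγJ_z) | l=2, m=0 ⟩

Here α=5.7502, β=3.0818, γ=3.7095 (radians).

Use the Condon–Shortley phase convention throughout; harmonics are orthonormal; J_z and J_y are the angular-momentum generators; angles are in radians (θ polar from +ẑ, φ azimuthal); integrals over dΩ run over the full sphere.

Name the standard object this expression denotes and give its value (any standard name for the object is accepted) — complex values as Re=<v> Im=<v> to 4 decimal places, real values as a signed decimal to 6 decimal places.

Wigner D-matrix element, Re=-0.0629 Im=0.0371

This is a Wigner D-matrix element — the rotation-matrix element ⟨l m'| R(α,β,γ) |l m⟩ in the angular-momentum basis.
Split into d^2_{-1,0}(β=3.0818) × two z-phases.
With c≡cos(β/2)=0.029892 and s≡sin(β/2)=0.999553, N=[1·6·2·2]^{1/2}=4.898979
k∈{1,2} keeps every argument non-negative
  k=1: (−1)^0·4.8990/(2)·0.0299^3·0.9996^1 = +0.000065
  k=2: (−1)^1·4.8990/(2)·0.0299^1·0.9996^3 = -0.073122
d^2_{-1,0}(3.0818) = +0.000065 -0.073122 = -0.073056
D = (+0.861294-0.508107i)·(-0.073056)·(+1.000000+0.000000i) = -0.062923+0.037120i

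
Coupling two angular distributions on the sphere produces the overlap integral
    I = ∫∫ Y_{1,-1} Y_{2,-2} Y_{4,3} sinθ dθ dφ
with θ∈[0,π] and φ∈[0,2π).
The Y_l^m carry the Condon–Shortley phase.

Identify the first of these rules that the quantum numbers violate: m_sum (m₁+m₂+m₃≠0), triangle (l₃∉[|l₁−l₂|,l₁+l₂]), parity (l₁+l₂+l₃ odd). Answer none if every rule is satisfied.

triangle

Σmᵢ = 0  ✓
l₃∈[|l₁−l₂|,l₁+l₂]=[1,3] required, l₃=4 fails  ✗
Σlᵢ = 7 ⇒ odd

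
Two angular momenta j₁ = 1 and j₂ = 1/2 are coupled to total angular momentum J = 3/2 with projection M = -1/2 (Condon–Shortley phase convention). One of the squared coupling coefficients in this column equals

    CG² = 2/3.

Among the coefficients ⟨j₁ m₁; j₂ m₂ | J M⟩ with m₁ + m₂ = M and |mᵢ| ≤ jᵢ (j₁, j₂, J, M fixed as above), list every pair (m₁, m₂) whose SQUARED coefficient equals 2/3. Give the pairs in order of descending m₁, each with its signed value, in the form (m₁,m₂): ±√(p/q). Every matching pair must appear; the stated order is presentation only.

Admissible pairs with m₁+m₂ = M = -1/2: (-1,1/2), (0,-1/2)
  (m₁,m₂)=(0,-1/2): CG² = 2/3, CG = +√(2/3)   ← matches the target
  (m₁,m₂)=(-1,1/2): CG² = 1/3, CG = +√(1/3)
Pairs with CG² = 2/3: (0,-1/2): +√(2/3)

(0,-1/2): +√(2/3)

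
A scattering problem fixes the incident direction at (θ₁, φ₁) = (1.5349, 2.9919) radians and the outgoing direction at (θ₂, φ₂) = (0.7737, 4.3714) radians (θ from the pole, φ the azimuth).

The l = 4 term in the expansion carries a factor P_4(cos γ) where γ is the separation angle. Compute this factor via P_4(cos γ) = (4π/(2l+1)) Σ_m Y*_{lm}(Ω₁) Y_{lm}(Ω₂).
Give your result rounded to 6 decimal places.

Term-by-term m-sum for l=4 (normalisation 4π/9 = 1.396263):
  [-4]  conj(Y_{4,-4})(Ω₁) = 0.36460 - 0.24878j ; Y_{4,-4}(Ω₂) = 0.02167 + 0.10327j ; Δ = 0.03359 + 0.03226j
  [-3]  conj(Y_{4,-3})(Ω₁) = -0.04039 + 0.01946j ; Y_{4,-3}(Ω₂) = 0.26080 - 0.15912j ; Δ = -0.00744 + 0.01150j
  [-2]  conj(Y_{4,-2})(Ω₁) = -0.31635 + 0.09765j ; Y_{4,-2}(Ω₂) = -0.32741 - 0.26584j ; Δ = 0.12954 + 0.05213j
  [-1]  conj(Y_{4,-1})(Ω₁) = 0.05018 - 0.00757j ; Y_{4,-1}(Ω₂) = -0.04602 + 0.12968j ; Δ = -0.00133 + 0.00686j
  [+0]  conj(Y_{4,0})(Ω₁) = 0.31328 + 0.00000j ; Y_{4,0}(Ω₂) = -0.33711 + 0.00000j ; Δ = -0.10561 + 0.00000j
  [+1]  conj(Y_{4,1})(Ω₁) = -0.05018 - 0.00757j ; Y_{4,1}(Ω₂) = 0.04602 + 0.12968j ; Δ = -0.00133 - 0.00686j
  [+2]  conj(Y_{4,2})(Ω₁) = -0.31635 - 0.09765j ; Y_{4,2}(Ω₂) = -0.32741 + 0.26584j ; Δ = 0.12954 - 0.05213j
  [+3]  conj(Y_{4,3})(Ω₁) = 0.04039 + 0.01946j ; Y_{4,3}(Ω₂) = -0.26080 - 0.15912j ; Δ = -0.00744 - 0.01150j
  [+4]  conj(Y_{4,4})(Ω₁) = 0.36460 + 0.24878j ; Y_{4,4}(Ω₂) = 0.02167 - 0.10327j ; Δ = 0.03359 - 0.03226j
Σ over m = 0.20312 - 0.00000j; ×(4π/9) → 0.28361 - 0.00000j. Real part: 0.283611

0.283611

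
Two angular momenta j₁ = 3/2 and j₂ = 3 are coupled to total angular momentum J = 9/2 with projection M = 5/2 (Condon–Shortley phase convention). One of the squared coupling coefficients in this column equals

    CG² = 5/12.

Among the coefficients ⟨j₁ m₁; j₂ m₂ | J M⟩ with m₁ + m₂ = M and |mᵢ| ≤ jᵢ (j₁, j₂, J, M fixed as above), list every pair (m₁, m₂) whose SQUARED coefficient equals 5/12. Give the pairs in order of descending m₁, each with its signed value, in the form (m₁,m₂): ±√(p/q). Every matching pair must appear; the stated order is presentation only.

(3/2,1): +√(5/12)

Admissible pairs with m₁+m₂ = M = 5/2: (-1/2,3), (1/2,2), (3/2,1)
  (m₁,m₂)=(3/2,1): CG² = 5/12, CG = +√(5/12)   ← matches the target
  (m₁,m₂)=(1/2,2): CG² = 1/2, CG = +√(1/2)
  (m₁,m₂)=(-1/2,3): CG² = 1/12, CG = +√(1/12)
Pairs with CG² = 5/12: (3/2,1): +√(5/12)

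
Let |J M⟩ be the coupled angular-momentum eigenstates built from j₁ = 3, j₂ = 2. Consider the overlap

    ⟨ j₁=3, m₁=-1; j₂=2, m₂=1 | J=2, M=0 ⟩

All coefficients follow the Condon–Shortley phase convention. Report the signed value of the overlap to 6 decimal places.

triangle: 3!*3!*1!/8! = 36/40320
(j±m)!: 2!*4!*3!*1!*2!*2! = 1152
prefactor² = (2J+1)*Δ*N² = 36/7
  k=2: +1/(2!*1!*2!*1!*1!*0!) = 1/4
  k=3: −1/(3!*0!*1!*0!*2!*1!) = -1/12
Σ = 1/6  ⇒  CG² = 36/7*(1/6)² = 1/7
CG = +√(1/7) = +0.377964

+0.377964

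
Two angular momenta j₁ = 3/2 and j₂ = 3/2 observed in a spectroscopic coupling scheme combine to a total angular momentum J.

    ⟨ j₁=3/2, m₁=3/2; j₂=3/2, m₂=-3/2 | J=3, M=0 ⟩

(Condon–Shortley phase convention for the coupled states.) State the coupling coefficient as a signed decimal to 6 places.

+√(1/20) ≈ +0.223607

j₁+j₂−J=0  J+j₁−j₂=3  J−j₁+j₂=3  j₁+j₂+J+1=7
(j₁±m₁, j₂±m₂, J±M) = (3,0,0,3,3,3)
P² = 324/5
sum k=0..0:
  [0] +1/36 = 1/36
S = 1/36
C² = P²·S² = 1/20 ; C = +0.223607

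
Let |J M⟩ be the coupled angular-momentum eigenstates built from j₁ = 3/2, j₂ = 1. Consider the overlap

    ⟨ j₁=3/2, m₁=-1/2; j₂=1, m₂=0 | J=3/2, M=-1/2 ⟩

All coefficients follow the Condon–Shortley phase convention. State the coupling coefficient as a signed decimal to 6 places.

triangle: 1!×2!×1!/5! = 2/120
(j±m)!: 1!×2!×1!×1!×1!×2! = 4
prefactor² = (2J+1)×Δ×N² = 4/15
  k=0: +1/(0!×1!×2!×1!×0!×0!) = 1/2
  k=1: −1/(1!×0!×1!×0!×1!×1!) = -1
Σ = -1/2  ⇒  CG² = 4/15×(-1/2)² = 1/15
CG = −√(1/15) = -0.258199

-0.258199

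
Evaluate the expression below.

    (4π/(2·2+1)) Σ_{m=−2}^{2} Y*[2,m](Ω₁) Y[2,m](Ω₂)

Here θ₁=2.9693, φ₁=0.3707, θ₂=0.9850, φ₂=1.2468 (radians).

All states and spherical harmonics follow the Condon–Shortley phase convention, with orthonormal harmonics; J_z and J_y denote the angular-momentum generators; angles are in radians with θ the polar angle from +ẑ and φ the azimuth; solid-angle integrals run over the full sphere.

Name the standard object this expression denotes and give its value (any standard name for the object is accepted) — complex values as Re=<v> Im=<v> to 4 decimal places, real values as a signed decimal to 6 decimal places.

Legendre polynomial (addition theorem), -0.191878

This sum is the spherical-harmonic addition theorem: it equals the Legendre polynomial P_l(cos γ) of the angle γ between the two directions.
Expand P_2 via completeness: Σ_{m} conj(Y_{2,m}) at Ω₁ times Y_{2,m} at Ω₂ —
  [-2]  conj(Y_{2,-2})(Ω₁) = 0.00837 + 0.00767j ; Y_{2,-2}(Ω₂) = -0.21384 - 0.16189j ; Δ = -0.00055 - 0.00300j
  [-1]  conj(Y_{2,-1})(Ω₁) = -0.12162 - 0.04727j ; Y_{2,-1}(Ω₂) = 0.11330 - 0.33738j ; Δ = -0.02973 + 0.03568j
  [+0]  conj(Y_{2,0})(Ω₁) = 0.60297 + 0.00000j ; Y_{2,0}(Ω₂) = -0.02619 + 0.00000j ; Δ = -0.01579 + 0.00000j
  [+1]  conj(Y_{2,1})(Ω₁) = 0.12162 - 0.04727j ; Y_{2,1}(Ω₂) = -0.11330 - 0.33738j ; Δ = -0.02973 - 0.03568j
  [+2]  conj(Y_{2,2})(Ω₁) = 0.00837 - 0.00767j ; Y_{2,2}(Ω₂) = -0.21384 + 0.16189j ; Δ = -0.00055 + 0.00300j
Accumulated sum -0.07635 - 0.00000j; after 4π/(2l+1) scaling, -0.19188 - 0.00000j ⇒ P_2 = -0.191878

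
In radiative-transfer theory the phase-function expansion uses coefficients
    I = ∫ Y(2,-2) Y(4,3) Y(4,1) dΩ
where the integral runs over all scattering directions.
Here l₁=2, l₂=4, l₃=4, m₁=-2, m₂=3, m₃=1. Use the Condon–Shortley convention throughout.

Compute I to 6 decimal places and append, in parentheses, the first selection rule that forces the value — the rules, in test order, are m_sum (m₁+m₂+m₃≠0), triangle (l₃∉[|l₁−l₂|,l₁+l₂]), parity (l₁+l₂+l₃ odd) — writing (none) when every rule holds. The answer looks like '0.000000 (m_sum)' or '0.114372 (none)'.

Σmᵢ = 2 ≠ 0, so the φ-integral vanishes; I = 0

0.000000 (m_sum)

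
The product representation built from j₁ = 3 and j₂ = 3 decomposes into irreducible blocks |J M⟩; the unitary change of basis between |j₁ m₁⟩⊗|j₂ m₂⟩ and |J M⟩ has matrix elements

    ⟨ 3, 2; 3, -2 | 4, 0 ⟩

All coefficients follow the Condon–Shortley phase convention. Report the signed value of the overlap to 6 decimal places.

√[9·2!4!4!/11! · 5!1!1!5!4!4!] = √(165888/77)
  +(−1)^0/∏(0,2,1,1,3,3)! = 1/72  (running 1/72)
  +(−1)^1/∏(1,1,0,0,4,4)! = -1/576  (running 7/576)
⟨..|..⟩ = √(165888/77)·(7/576) = +0.564076

+√(7/22) ≈ +0.564076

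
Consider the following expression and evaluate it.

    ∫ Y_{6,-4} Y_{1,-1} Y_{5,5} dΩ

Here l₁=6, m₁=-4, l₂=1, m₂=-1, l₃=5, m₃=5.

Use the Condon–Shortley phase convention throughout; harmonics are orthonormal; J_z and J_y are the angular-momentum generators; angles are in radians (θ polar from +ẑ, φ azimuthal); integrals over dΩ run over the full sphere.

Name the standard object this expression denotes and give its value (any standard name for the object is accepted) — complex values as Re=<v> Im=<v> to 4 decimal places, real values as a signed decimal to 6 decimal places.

Gaunt coefficient, +0.040859

This is a Gaunt coefficient — the integral of a triple product of spherical harmonics over the sphere.
m-sum 0 ✓  L=12 even ✓  5≤5≤7 ✓
Π(2lᵢ+1) = 13×3×11 = 429
triangle coeff Δ(6,1,5) = 1/858
Σ_t [1,1]: t=1:−1/14400 = -1/14400
(3j)²=6/143 [(6 1 5; 0 0 0)], sign=+1
Σ_t [0,0]: t=0:+1/7257600 = 1/7257600
(3j)²=1/858 [(6 1 5; -4 -1 5)], sign=+1
⇒ 4πI² = 3/143
I = (+1)√(3/143/(4π)) = 0.04085899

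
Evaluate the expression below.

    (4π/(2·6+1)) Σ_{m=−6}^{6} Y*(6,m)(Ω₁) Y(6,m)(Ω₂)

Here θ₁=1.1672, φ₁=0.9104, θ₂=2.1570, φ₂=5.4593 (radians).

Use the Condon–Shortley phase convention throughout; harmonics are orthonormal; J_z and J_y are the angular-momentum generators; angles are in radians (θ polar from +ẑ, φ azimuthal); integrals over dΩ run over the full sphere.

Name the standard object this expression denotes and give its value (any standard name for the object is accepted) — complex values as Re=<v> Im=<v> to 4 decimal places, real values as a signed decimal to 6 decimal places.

Legendre polynomial (addition theorem), +0.208759

This sum is the spherical-harmonic addition theorem: it equals the Legendre polynomial P_l(cos γ) of the angle γ between the two directions.
Term-by-term m-sum for l=6 (normalisation 4π/13 = 0.966644):
  m=-6: (0.19922 - 0.21384j) × (0.03695 - 0.15716j) = -0.02625 - 0.03921j  (running Σ = -0.02625 - 0.03921j)
  m=-5: (-0.06905 - 0.42679j) × (0.20755 + 0.30800j) = 0.11712 - 0.10985j  (running Σ = 0.09088 - 0.14906j)
  m=-4: (-0.15601 - 0.08523j) × (-0.40179 - 0.06235j) = 0.05737 + 0.04397j  (running Σ = 0.14825 - 0.10509j)
  m=-3: (0.23782 - 0.10347j) × (0.05983 - 0.04739j) = 0.00932 - 0.01746j  (running Σ = 0.15757 - 0.12255j)
  m=-2: (0.06755 - 0.26455j) × (0.02464 - 0.31954j) = -0.08287 - 0.02811j  (running Σ = 0.07470 - 0.15065j)
  m=-1: (0.10569 + 0.13607j) × (0.14064 + 0.15190j) = -0.00581 + 0.03519j  (running Σ = 0.06889 - 0.11546j)
  m=0: (0.28917 + 0.00000j) × (0.27034 + 0.00000j) = 0.07817 + 0.00000j  (running Σ = 0.14707 - 0.11546j)
  m=1: (-0.10569 + 0.13607j) × (-0.14064 + 0.15190j) = -0.00581 - 0.03519j  (running Σ = 0.14126 - 0.15065j)
  m=2: (0.06755 + 0.26455j) × (0.02464 + 0.31954j) = -0.08287 + 0.02811j  (running Σ = 0.05839 - 0.12255j)
  m=3: (-0.23782 - 0.10347j) × (-0.05983 - 0.04739j) = 0.00932 + 0.01746j  (running Σ = 0.06772 - 0.10509j)
  m=4: (-0.15601 + 0.08523j) × (-0.40179 + 0.06235j) = 0.05737 - 0.04397j  (running Σ = 0.12509 - 0.14906j)
  m=5: (0.06905 - 0.42679j) × (-0.20755 + 0.30800j) = 0.11712 + 0.10985j  (running Σ = 0.24221 - 0.03921j)
  m=6: (0.19922 + 0.21384j) × (0.03695 + 0.15716j) = -0.02625 + 0.03921j  (running Σ = 0.21596 + 0.00000j)
Σ over m = 0.21596 + 0.00000j; ×(4π/13) → 0.20876 + 0.00000j. Real part: 0.208759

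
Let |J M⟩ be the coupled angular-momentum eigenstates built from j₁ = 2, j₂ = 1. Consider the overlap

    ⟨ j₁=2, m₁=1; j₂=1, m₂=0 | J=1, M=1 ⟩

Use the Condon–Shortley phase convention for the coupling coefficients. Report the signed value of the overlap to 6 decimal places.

−√(3/10) ≈ -0.547723

triangle: 2!×2!×0!/5! = 4/120
(j±m)!: 3!×1!×1!×1!×2!×0! = 12
prefactor² = (2J+1)×Δ×N² = 6/5
  k=1: −1/(1!×1!×0!×0!×2!×0!) = -1/2
Σ = -1/2  ⇒  CG² = 6/5×(-1/2)² = 3/10
CG = −√(3/10) = -0.547723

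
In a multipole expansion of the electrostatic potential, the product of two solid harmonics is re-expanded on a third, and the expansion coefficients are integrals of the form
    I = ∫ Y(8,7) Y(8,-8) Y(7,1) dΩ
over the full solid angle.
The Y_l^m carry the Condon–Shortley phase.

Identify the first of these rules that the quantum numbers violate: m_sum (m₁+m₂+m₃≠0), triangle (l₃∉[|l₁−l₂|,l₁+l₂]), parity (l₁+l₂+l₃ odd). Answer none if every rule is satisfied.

parity

azimuthal sum: 7 − 8 + 1 = 0  ✓
0 ≤ 7 ≤ 16 (triangle on l)  ✓
L = 8 + 8 + 7 = 23 (odd)  ✗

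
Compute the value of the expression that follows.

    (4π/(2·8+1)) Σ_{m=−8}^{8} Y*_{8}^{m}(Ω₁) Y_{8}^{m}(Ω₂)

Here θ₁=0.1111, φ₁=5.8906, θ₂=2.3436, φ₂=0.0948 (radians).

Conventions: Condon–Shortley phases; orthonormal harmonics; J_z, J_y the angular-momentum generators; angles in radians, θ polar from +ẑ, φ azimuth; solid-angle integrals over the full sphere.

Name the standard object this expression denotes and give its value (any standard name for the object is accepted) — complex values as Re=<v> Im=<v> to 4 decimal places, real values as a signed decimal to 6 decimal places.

This sum is the spherical-harmonic addition theorem: it equals the Legendre polynomial P_l(cos γ) of the angle γ between the two directions.
Term-by-term m-sum for l=8 (normalisation 4π/17 = 0.739198):
  m=-8: Y*=-0.000000-0.000000i  Y=+0.025832-0.024474i  product -0.000000+0.000000i
  m=-7: Y*=-0.000000-0.000000i  Y=-0.109341+0.085493i  product +0.000000-0.000000i
  m=-6: Y*=-0.000007-0.000007i  Y=+0.269579-0.172336i  product -0.000003-0.000001i
  m=-5: Y*=-0.000061-0.000148i  Y=-0.409643+0.210150i  product +0.000056+0.000048i
  m=-4: Y*=+0.000001-0.001980i  Y=+0.311229-0.124020i  product -0.000245-0.000616i
  m=-3: Y*=+0.006963-0.016794i  Y=+0.087539-0.025590i  product +0.000180-0.001648i
  m=-2: Y*=+0.083790-0.083752i  Y=-0.378218+0.072582i  product -0.025612+0.037758i
  m=-1: Y*=+0.452772-0.187484i  Y=+0.090575-0.008612i  product +0.039395-0.020881i
  m=+0: Y*=+0.918571-0.000000i  Y=+0.358822+0.000000i  product +0.329603+0.000000i
  m=+1: Y*=-0.452772-0.187484i  Y=-0.090575-0.008612i  product +0.039395+0.020881i
  m=+2: Y*=+0.083790+0.083752i  Y=-0.378218-0.072582i  product -0.025612-0.037758i
  m=+3: Y*=-0.006963-0.016794i  Y=-0.087539-0.025590i  product +0.000180+0.001648i
  m=+4: Y*=+0.000001+0.001980i  Y=+0.311229+0.124020i  product -0.000245+0.000616i
  m=+5: Y*=+0.000061-0.000148i  Y=+0.409643+0.210150i  product +0.000056-0.000048i
  m=+6: Y*=-0.000007+0.000007i  Y=+0.269579+0.172336i  product -0.000003+0.000001i
  m=+7: Y*=+0.000000-0.000000i  Y=+0.109341+0.085493i  product +0.000000+0.000000i
  m=+8: Y*=-0.000000+0.000000i  Y=+0.025832+0.024474i  product -0.000000-0.000000i
Total Σ_m = +0.357145+0.000000i. Multiply by 0.739198: +0.264001+0.000000i. P_8(cos γ) = 0.264001

Legendre polynomial (addition theorem), +0.264001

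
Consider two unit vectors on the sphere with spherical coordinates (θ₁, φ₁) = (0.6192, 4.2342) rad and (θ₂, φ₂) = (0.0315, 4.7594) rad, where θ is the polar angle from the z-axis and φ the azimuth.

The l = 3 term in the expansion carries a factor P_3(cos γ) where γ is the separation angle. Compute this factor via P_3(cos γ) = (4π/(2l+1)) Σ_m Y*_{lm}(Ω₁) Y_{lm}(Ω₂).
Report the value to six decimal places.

Addition theorem: P_3(cos γ) = (4π/7) Σ_m Y*_{lm}(Ω₁) Y_{lm}(Ω₂), m = −3…3:
  [-3]  conj(Y_{3,-3})(Ω₁) = +0.080811+0.011078i ; Y_{3,-3}(Ω₂) = -0.000002-0.000013i ; Δ = -0.000000-0.000001i
  [-2]  conj(Y_{3,-2})(Ω₁) = -0.161610+0.229067i ; Y_{3,-2}(Ω₂) = -0.001009+0.000095i ; Δ = +0.000141-0.000246i
  [-1]  conj(Y_{3,-1})(Ω₁) = -0.199883-0.385643i ; Y_{3,-1}(Ω₂) = +0.001911+0.040619i ; Δ = +0.015282-0.008856i
  [+0]  conj(Y_{3,0})(Ω₁) = +0.095961-0.000000i ; Y_{3,0}(Ω₂) = +0.744133+0.000000i ; Δ = +0.071408+0.000000i
  [+1]  conj(Y_{3,1})(Ω₁) = +0.199883-0.385643i ; Y_{3,1}(Ω₂) = -0.001911+0.040619i ; Δ = +0.015282+0.008856i
  [+2]  conj(Y_{3,2})(Ω₁) = -0.161610-0.229067i ; Y_{3,2}(Ω₂) = -0.001009-0.000095i ; Δ = +0.000141+0.000246i
  [+3]  conj(Y_{3,3})(Ω₁) = -0.080811+0.011078i ; Y_{3,3}(Ω₂) = +0.000002-0.000013i ; Δ = -0.000000+0.000001i
Σ over m = +0.102255+0.000000i; ×(4π/7) → +0.183568+0.000000i. Real part: 0.183568

0.183568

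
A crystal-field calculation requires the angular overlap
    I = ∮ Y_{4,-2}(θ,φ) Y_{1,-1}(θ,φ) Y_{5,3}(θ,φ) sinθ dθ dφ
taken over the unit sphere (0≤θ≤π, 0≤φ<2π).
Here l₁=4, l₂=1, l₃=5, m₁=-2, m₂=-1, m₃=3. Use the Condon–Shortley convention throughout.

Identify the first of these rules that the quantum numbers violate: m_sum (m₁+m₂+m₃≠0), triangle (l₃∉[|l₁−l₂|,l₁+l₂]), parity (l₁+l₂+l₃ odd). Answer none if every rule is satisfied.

Σmᵢ = 0  ✓
l₃∈[|l₁−l₂|,l₁+l₂]=[3,5], have l₃=5  ✓
Σlᵢ = 10 ⇒ even  ✓

none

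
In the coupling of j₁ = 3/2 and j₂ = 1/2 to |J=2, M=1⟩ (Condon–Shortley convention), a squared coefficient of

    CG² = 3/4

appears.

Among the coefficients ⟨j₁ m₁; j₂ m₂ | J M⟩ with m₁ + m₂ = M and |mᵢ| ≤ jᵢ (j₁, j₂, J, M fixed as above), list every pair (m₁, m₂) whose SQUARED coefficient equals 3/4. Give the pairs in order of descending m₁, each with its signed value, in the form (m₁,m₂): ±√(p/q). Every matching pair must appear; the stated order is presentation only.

(1/2,1/2): +√(3/4)

Admissible pairs with m₁+m₂ = M = 1: (1/2,1/2), (3/2,-1/2)
  (m₁,m₂)=(3/2,-1/2): CG² = 1/4, CG = +√(1/4)
  (m₁,m₂)=(1/2,1/2): CG² = 3/4, CG = +√(3/4)   ← matches the target
Pairs with CG² = 3/4: (1/2,1/2): +√(3/4)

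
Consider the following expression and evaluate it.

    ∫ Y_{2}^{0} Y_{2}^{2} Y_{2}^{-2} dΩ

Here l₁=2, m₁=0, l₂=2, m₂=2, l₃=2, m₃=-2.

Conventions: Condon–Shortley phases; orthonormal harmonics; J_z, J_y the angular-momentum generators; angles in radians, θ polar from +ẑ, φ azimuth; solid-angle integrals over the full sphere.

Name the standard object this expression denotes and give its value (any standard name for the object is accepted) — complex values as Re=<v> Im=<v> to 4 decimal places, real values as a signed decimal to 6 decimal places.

Gaunt coefficient, -0.180224

This is a Gaunt coefficient — the integral of a triple product of spherical harmonics over the sphere.
Checks pass: Σm=0; 6 even; l₃=2∈[0,4].
(2·2+1)(2·2+1)(2·2+1) = 125
Δ: 2! 2! 2! / 7! → 1/630
sum: t=0:+1/8 t=1:−1/1 t=2:+1/8 = -3/4
3j²(2 2 2; 0 0 0) = Δ·Π!·Σ² = 2/35  (sign -1)
sum: t=2:+1/8 = 1/8
3j²(2 2 2; 0 2 -2) = Δ·Π!·Σ² = 2/35  (sign +1)
combine: 4πI² = 125·2/35·2/35 = 20/49
take √, sign -1: I = -0.18022375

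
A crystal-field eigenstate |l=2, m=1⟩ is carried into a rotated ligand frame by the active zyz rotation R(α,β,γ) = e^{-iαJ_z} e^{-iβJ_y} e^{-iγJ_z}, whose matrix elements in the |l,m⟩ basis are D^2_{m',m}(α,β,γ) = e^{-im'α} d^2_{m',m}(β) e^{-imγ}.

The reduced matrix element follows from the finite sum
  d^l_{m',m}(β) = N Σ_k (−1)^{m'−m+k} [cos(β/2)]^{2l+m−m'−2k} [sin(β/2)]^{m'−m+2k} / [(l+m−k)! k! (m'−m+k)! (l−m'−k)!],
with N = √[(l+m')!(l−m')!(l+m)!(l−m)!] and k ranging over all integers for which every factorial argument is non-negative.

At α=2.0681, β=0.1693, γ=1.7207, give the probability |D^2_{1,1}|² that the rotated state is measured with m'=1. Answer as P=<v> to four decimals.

First d^2_{1,1}(β=0.1693), then the phase factors e^{-i(1)α} and e^{-i(1)γ}:
c=cos(0.169300/2)=0.996419, s=sin(0.169300/2)=0.084549; N=√[6·1·6·1]=6.000000
k: max(0,(1)−(1))=0 … min(2+(1),2−(1))=1
  k=0: (−1)^0·6.0000/(6)·0.9964^4·0.0845^0 = +0.985754
  k=1: (−1)^1·6.0000/(2)·0.9964^2·0.0845^2 = -0.021292
d^2_{1,1}(0.1693) = +0.985754 -0.021292 = +0.964462
|D^2_{1,1}|² = |d^2_{1,1}(β)|² = (+0.964462)² = 0.930187 (the z-rotation phases have unit modulus)

P=0.9302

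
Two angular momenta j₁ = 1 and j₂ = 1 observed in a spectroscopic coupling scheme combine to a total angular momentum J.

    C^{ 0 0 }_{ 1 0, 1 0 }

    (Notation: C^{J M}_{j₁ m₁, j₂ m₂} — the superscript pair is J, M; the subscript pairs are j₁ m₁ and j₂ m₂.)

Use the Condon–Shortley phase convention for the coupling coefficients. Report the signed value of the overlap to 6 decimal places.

j₁+j₂−J=2  J+j₁−j₂=0  J−j₁+j₂=0  j₁+j₂+J+1=3
(j₁±m₁, j₂±m₂, J±M) = (1,1,1,1,0,0)
P² = 1/3
sum k=1..1:
  [1] −1/1 = -1
S = -1
C² = P²·S² = 1/3 ; C = -0.577350

-0.577350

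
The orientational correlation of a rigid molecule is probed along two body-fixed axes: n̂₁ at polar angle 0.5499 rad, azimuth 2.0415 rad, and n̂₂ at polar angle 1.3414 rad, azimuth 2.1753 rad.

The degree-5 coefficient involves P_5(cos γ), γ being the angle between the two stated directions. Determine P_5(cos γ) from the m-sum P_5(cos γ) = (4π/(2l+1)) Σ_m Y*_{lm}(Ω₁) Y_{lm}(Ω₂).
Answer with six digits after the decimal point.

Summing Y*_{l m}(θ₁,φ₁)·Y_{l m}(θ₂,φ₂) over m ∈ [−5, 5]; prefactor 4π/(2·5+1) = 1.142397:
  [-5]  conj(Y_{5,-5})(Ω₁) = -0.01283 - 0.01276j ; Y_{5,-5}(Ω₂) = -0.04828 + 0.40356j ; Δ = 0.00577 - 0.00456j
  [-4]  conj(Y_{5,-4})(Ω₁) = -0.02865 + 0.08883j ; Y_{5,-4}(Ω₂) = -0.22492 - 0.19870j ; Δ = 0.02410 - 0.01429j
  [-3]  conj(Y_{5,-3})(Ω₁) = 0.27020 - 0.04324j ; Y_{5,-3}(Ω₂) = -0.16579 + 0.04105j ; Δ = -0.04302 + 0.01826j
  [-2]  conj(Y_{5,-2})(Ω₁) = -0.27426 - 0.37664j ; Y_{5,-2}(Ω₂) = 0.10928 - 0.28877j ; Δ = -0.13874 + 0.03804j
  [-1]  conj(Y_{5,-1})(Ω₁) = -0.14569 + 0.28631j ; Y_{5,-1}(Ω₂) = -0.05890 - 0.08526j ; Δ = 0.03299 - 0.00444j
  [+0]  conj(Y_{5,0})(Ω₁) = -0.25876 + 0.00000j ; Y_{5,0}(Ω₂) = 0.30713 + 0.00000j ; Δ = -0.07947 + 0.00000j
  [+1]  conj(Y_{5,1})(Ω₁) = 0.14569 + 0.28631j ; Y_{5,1}(Ω₂) = 0.05890 - 0.08526j ; Δ = 0.03299 + 0.00444j
  [+2]  conj(Y_{5,2})(Ω₁) = -0.27426 + 0.37664j ; Y_{5,2}(Ω₂) = 0.10928 + 0.28877j ; Δ = -0.13874 - 0.03804j
  [+3]  conj(Y_{5,3})(Ω₁) = -0.27020 - 0.04324j ; Y_{5,3}(Ω₂) = 0.16579 + 0.04105j ; Δ = -0.04302 - 0.01826j
  [+4]  conj(Y_{5,4})(Ω₁) = -0.02865 - 0.08883j ; Y_{5,4}(Ω₂) = -0.22492 + 0.19870j ; Δ = 0.02410 + 0.01429j
  [+5]  conj(Y_{5,5})(Ω₁) = 0.01283 - 0.01276j ; Y_{5,5}(Ω₂) = 0.04828 + 0.40356j ; Δ = 0.00577 + 0.00456j
Σ over m = -0.31728 - 0.00000j; ×(4π/11) → -0.36246 - 0.00000j. Real part: -0.362458

-0.362458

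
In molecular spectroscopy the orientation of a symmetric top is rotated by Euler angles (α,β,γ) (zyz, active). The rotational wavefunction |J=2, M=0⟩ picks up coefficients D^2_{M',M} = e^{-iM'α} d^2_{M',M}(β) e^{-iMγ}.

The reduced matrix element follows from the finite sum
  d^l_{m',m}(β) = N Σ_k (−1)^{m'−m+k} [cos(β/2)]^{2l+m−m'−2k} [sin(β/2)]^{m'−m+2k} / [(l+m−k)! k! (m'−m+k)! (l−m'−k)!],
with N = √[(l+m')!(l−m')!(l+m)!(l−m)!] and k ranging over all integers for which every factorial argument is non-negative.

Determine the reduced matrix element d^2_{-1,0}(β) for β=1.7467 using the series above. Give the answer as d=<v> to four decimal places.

d^2_{-1,0}(β=1.7467) via the finite sum:
c=cos(1.746700/2)=0.642262, s=sin(1.746700/2)=0.766485; N=√[1·6·2·2]=4.898979
k∈{1,2} keeps every argument non-negative
  k=1: (−1)^0·4.8990/(2)·0.6423^3·0.7665^1 = +0.497413
  k=2: (−1)^1·4.8990/(2)·0.6423^1·0.7665^3 = -0.708433
d^2_{-1,0}(1.7467) = +0.497413 -0.708433 = -0.211020

d=-0.2110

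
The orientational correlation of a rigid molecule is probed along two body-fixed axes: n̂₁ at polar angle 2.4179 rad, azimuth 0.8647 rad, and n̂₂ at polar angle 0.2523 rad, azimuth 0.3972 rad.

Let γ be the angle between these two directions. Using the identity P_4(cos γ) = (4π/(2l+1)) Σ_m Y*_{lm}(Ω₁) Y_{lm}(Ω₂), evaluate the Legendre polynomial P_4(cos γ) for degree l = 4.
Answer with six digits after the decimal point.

-0.389591

Expand P_4 via completeness: Σ_{m} conj(Y_{4,m}) at Ω₁ times Y_{4,m} at Ω₂ —
  term(m=-4) = -0.000043+0.000140i   from Y*(Ω₁)=-0.080828-0.026535i, Y(Ω₂)=-0.000031-0.001718i
  term(m=-3) = -0.000860-0.005062i   from Y*(Ω₁)=+0.232508-0.141751i, Y(Ω₂)=+0.006979-0.017515i
  term(m=-2) = +0.029607+0.040116i   from Y*(Ω₁)=-0.067894+0.424477i, Y(Ω₂)=+0.081271-0.082748i
  term(m=-1) = -0.079498-0.040133i   from Y*(Ω₁)=-0.141785-0.166265i, Y(Ω₂)=+0.375822-0.157656i
  term(m=+0) = -0.177435-0.000000i   from Y*(Ω₁)=-0.297222-0.000000i, Y(Ω₂)=+0.596977+0.000000i
  term(m=+1) = -0.079498+0.040133i   from Y*(Ω₁)=+0.141785-0.166265i, Y(Ω₂)=-0.375822-0.157656i
  term(m=+2) = +0.029607-0.040116i   from Y*(Ω₁)=-0.067894-0.424477i, Y(Ω₂)=+0.081271+0.082748i
  term(m=+3) = -0.000860+0.005062i   from Y*(Ω₁)=-0.232508-0.141751i, Y(Ω₂)=-0.006979-0.017515i
  term(m=+4) = -0.000043-0.000140i   from Y*(Ω₁)=-0.080828+0.026535i, Y(Ω₂)=-0.000031+0.001718i
Accumulated sum -0.279024+0.000000i; after 4π/(2l+1) scaling, -0.389591+0.000000i ⇒ P_4 = -0.389591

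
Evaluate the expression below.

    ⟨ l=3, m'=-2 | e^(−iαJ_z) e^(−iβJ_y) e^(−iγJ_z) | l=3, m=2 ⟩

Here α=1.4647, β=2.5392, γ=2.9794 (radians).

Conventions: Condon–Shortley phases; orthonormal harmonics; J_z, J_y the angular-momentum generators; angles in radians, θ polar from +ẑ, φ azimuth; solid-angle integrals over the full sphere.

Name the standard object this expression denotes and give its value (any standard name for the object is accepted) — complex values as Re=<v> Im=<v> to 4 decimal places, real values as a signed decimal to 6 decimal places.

Wigner D-matrix element, Re=0.3901 Im=0.0439

This is a Wigner D-matrix element — the rotation-matrix element ⟨l m'| R(α,β,γ) |l m⟩ in the angular-momentum basis.
Split into d^3_{-2,2}(β=2.5392) × two z-phases.
Half-angle: c=0.296663, s=0.954982. N=√(1·120·120·1)=120.000000
Admissible k: 4..5 (factorial args all ≥0)
  k=4: (−1)^0·120.0000/(24)·0.2967^2·0.9550^4 = +0.365997
  k=5: (−1)^1·120.0000/(120)·0.2967^0·0.9550^6 = -0.758528
d^3_{-2,2}(2.5392) = +0.365997 -0.758528 = -0.392531
Phases: e^{-i·(-2)·1.4647}=-0.977571+0.210604i, e^{-i·(2)·2.9794}=+0.947847+0.318726i ⇒ D=+0.390063+0.043947i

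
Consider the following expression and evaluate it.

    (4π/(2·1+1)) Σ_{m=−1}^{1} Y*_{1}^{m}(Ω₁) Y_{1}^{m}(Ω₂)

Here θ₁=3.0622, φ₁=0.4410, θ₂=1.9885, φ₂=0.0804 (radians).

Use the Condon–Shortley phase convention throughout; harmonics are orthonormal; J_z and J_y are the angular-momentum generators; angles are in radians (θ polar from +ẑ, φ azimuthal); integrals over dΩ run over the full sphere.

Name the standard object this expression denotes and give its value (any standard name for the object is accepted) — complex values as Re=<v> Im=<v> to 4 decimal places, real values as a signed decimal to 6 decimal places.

Legendre polynomial (addition theorem), +0.472213

This sum is the spherical-harmonic addition theorem: it equals the Legendre polynomial P_l(cos γ) of the angle γ between the two directions.
Addition theorem: P_1(cos γ) = (4π/3) Σ_m Y*_{lm}(Ω₁) Y_{lm}(Ω₂), m = −1…1:
  term(m=-1) = (0.008096, 0.003053)   from Y*(Ω₁)=(0.024779, 0.011696), Y(Ω₂)=(0.314769, -0.025362)
  term(m=+0) = (0.096540, 0.000000)   from Y*(Ω₁)=(-0.487063, -0.000000), Y(Ω₂)=(-0.198208, 0.000000)
  term(m=+1) = (0.008096, -0.003053)   from Y*(Ω₁)=(-0.024779, 0.011696), Y(Ω₂)=(-0.314769, -0.025362)
Accumulated sum (0.112733, 0.000000); after 4π/(2l+1) scaling, (0.472213, 0.000000) ⇒ P_1 = 0.472213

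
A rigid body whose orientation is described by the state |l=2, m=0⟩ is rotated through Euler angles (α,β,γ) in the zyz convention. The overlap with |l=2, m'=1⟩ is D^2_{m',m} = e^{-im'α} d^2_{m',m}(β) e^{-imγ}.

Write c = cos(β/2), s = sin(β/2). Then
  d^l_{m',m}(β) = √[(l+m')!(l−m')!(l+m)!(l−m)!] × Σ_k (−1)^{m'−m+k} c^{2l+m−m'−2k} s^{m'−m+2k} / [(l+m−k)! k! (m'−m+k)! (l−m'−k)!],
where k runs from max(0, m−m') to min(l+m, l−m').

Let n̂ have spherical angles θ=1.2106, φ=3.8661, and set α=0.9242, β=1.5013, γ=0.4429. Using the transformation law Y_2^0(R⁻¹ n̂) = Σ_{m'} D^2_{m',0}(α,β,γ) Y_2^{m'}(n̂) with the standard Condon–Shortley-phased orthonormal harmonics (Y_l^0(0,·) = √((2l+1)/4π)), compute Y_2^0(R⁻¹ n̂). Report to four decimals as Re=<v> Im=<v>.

Re=0.4350 Im=0.0000

Need the full column D^2_{m',0} for m'=−2..2 at α=0.9242, β=1.5013, γ=0.4429.
cos(β/2)=0.731246, sin(β/2)=0.682114
d^2_{-2,0}: single k=2 term ⇒ +0.609420;  D = -0.167013+0.586088i
d^2_{-1,0}: k∈[1..2] ⇒ +0.653315 -0.568473 = +0.084841;  D = +0.051115+0.067715i
d^2_{0,0}: k∈[0..2] ⇒ +0.285926 -0.995178 +0.216485 = -0.492767;  D = -0.492767+0.000000i
d^2_{1,0}: k∈[0..1] ⇒ -0.653315 +0.568473 = -0.084841;  D = -0.051115+0.067715i
d^2_{2,0}: single k=0 term ⇒ +0.609420;  D = -0.167013-0.586088i
Y_2^{m'}(θ=1.2106,φ=3.8661) and Σ D·Y over m':
  (-0.1670+0.5861i)·(+0.0411-0.3358i)  (+0.0511+0.0677i)·(-0.1908+0.1689i)  (-0.4928+0.0000i)·(-0.1979+0.0000i)  (-0.0511+0.0677i)·(+0.1908+0.1689i)  (-0.1670-0.5861i)·(+0.0411+0.3358i)
Y_2^0(R⁻¹ n̂) = +0.434986+0.000000i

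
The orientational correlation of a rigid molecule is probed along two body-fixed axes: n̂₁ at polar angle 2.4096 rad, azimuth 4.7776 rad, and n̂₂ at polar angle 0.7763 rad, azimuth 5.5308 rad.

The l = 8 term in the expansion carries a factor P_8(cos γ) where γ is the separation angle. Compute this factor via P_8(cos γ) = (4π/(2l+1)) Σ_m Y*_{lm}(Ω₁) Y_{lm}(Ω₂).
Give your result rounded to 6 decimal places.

Expand P_8 via completeness: Σ_{m} conj(Y_{8,m}) at Ω₁ times Y_{8,m} at Ω₂ —
  term(m=-8) = (0.000594, 0.000156)   from Y*(Ω₁)=(0.017792, 0.010227), Y(Ω₂)=(0.028895, -0.007814)
  term(m=-7) = (-0.005917, -0.009438)   from Y*(Ω₁)=(0.040270, -0.082005), Y(Ω₂)=(0.064179, -0.103673)
  term(m=-6) = (-0.013895, 0.071029)   from Y*(Ω₁)=(-0.226399, -0.093397), Y(Ω₂)=(-0.058154, -0.289744)
  term(m=-5) = (0.157528, -0.113512)   from Y*(Ω₁)=(-0.136928, 0.404965), Y(Ω₂)=(-0.369575, -0.264029)
  term(m=-4) = (-0.163878, -0.021224)   from Y*(Ω₁)=(0.424803, 0.113391), Y(Ω₂)=(-0.372565, 0.049486)
  term(m=-3) = (-0.001881, -0.002284)   from Y*(Ω₁)=(0.020880, -0.105367), Y(Ω₂)=(0.017456, -0.021308)
  term(m=-2) = (0.008072, -0.125181)   from Y*(Ω₁)=(0.328111, 0.043037), Y(Ω₂)=(-0.025010, -0.378238)
  term(m=-1) = (-0.032278, 0.030264)   from Y*(Ω₁)=(0.018271, -0.279787), Y(Ω₂)=(-0.115210, -0.107844)
  term(m=+0) = (0.084892, 0.000000)   from Y*(Ω₁)=(0.252742, -0.000000), Y(Ω₂)=(0.335883, 0.000000)
  term(m=+1) = (-0.032278, -0.030264)   from Y*(Ω₁)=(-0.018271, -0.279787), Y(Ω₂)=(0.115210, -0.107844)
  term(m=+2) = (0.008072, 0.125181)   from Y*(Ω₁)=(0.328111, -0.043037), Y(Ω₂)=(-0.025010, 0.378238)
  term(m=+3) = (-0.001881, 0.002284)   from Y*(Ω₁)=(-0.020880, -0.105367), Y(Ω₂)=(-0.017456, -0.021308)
  term(m=+4) = (-0.163878, 0.021224)   from Y*(Ω₁)=(0.424803, -0.113391), Y(Ω₂)=(-0.372565, -0.049486)
  term(m=+5) = (0.157528, 0.113512)   from Y*(Ω₁)=(0.136928, 0.404965), Y(Ω₂)=(0.369575, -0.264029)
  term(m=+6) = (-0.013895, -0.071029)   from Y*(Ω₁)=(-0.226399, 0.093397), Y(Ω₂)=(-0.058154, 0.289744)
  term(m=+7) = (-0.005917, 0.009438)   from Y*(Ω₁)=(-0.040270, -0.082005), Y(Ω₂)=(-0.064179, -0.103673)
  term(m=+8) = (0.000594, -0.000156)   from Y*(Ω₁)=(0.017792, -0.010227), Y(Ω₂)=(0.028895, 0.007814)
Accumulated sum (-0.018419, -0.000000); after 4π/(2l+1) scaling, (-0.013615, -0.000000) ⇒ P_8 = -0.013615

-0.013615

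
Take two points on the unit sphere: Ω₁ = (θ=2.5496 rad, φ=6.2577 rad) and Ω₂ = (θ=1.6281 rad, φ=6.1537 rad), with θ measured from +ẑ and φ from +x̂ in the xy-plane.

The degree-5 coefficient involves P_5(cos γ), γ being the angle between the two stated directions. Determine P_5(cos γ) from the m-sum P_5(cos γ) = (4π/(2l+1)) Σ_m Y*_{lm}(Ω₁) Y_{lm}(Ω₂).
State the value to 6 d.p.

Expand P_5 via completeness: Σ_{m} conj(Y_{5,m}) at Ω₁ times Y_{5,m} at Ω₂ —
  [-5]  conj(Y_{5,-5})(Ω₁) = (0.024908, -0.003191) ; Y_{5,-5}(Ω₂) = (0.367181, 0.277645) ; Δ = (0.010032, 0.005744)
  [-4]  conj(Y_{5,-4})(Ω₁) = (-0.117478, 0.012017) ; Y_{5,-4}(Ω₂) = (-0.072556, -0.041345) ; Δ = (0.009021, 0.003985)
  [-3]  conj(Y_{5,-3})(Ω₁) = (0.311512, -0.023863) ; Y_{5,-3}(Ω₂) = (-0.309190, -0.126536) ; Δ = (-0.099336, -0.032039)
  [-2]  conj(Y_{5,-2})(Ω₁) = (-0.466152, 0.023781) ; Y_{5,-2}(Ω₂) = (0.092599, 0.024531) ; Δ = (-0.043748, -0.009233)
  [-1]  conj(Y_{5,-1})(Ω₁) = (0.235380, -0.006000) ; Y_{5,-1}(Ω₂) = (0.302590, 0.039401) ; Δ = (0.071460, 0.007459)
  [+0]  conj(Y_{5,0})(Ω₁) = (0.323074, -0.000000) ; Y_{5,0}(Ω₂) = (-0.098937, 0.000000) ; Δ = (-0.031964, 0.000000)
  [+1]  conj(Y_{5,1})(Ω₁) = (-0.235380, -0.006000) ; Y_{5,1}(Ω₂) = (-0.302590, 0.039401) ; Δ = (0.071460, -0.007459)
  [+2]  conj(Y_{5,2})(Ω₁) = (-0.466152, -0.023781) ; Y_{5,2}(Ω₂) = (0.092599, -0.024531) ; Δ = (-0.043748, 0.009233)
  [+3]  conj(Y_{5,3})(Ω₁) = (-0.311512, -0.023863) ; Y_{5,3}(Ω₂) = (0.309190, -0.126536) ; Δ = (-0.099336, 0.032039)
  [+4]  conj(Y_{5,4})(Ω₁) = (-0.117478, -0.012017) ; Y_{5,4}(Ω₂) = (-0.072556, 0.041345) ; Δ = (0.009021, -0.003985)
  [+5]  conj(Y_{5,5})(Ω₁) = (-0.024908, -0.003191) ; Y_{5,5}(Ω₂) = (-0.367181, 0.277645) ; Δ = (0.010032, -0.005744)
Σ over m = (-0.137108, -0.000000); ×(4π/11) → (-0.156631, -0.000000). Real part: -0.156631

-0.156631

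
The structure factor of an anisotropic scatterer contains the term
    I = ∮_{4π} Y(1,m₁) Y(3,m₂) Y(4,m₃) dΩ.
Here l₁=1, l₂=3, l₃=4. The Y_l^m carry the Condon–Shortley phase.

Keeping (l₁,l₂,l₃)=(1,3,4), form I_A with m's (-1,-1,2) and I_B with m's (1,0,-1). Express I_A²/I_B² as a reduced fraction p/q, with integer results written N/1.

3/2

Same 1,3,4: normalisation and zero-m 3j drop out of the ratio.
A: Δ: 0! 2! 6! / 9! → 1/252; sum: t=0:+1/96 = 1/96; 3j²(1 3 4; -1 -1 2) = Δ·Π!·Σ² = 5/84  (sign +1)
B: Δ: 0! 2! 6! / 9! → 1/252; sum: t=0:+1/72 = 1/72; 3j²(1 3 4; 1 0 -1) = Δ·Π!·Σ² = 5/126  (sign -1)
I_A²/I_B² = (5/84)/(5/126) = 3/2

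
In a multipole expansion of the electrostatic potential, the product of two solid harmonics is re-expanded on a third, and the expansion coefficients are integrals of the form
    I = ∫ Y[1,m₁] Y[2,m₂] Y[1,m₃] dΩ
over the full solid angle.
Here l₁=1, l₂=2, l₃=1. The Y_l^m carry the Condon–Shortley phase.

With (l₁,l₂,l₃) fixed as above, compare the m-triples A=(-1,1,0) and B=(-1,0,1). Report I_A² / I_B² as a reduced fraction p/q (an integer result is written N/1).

Shared (l₁,l₂,l₃)=(1,2,1): N and (l;000)² cancel in I_A²/I_B².
A: Δ = 2!·0!·2!/5! = 1/30; Racah Σ t=2..2: t=2:+1/2 = 1/2; ⇒ 3j(1 2 1; -1 1 0)² = 1/10, sgn -1
B: Δ = 2!·0!·2!/5! = 1/30; Racah Σ t=2..2: t=2:+1/4 = 1/4; ⇒ 3j(1 2 1; -1 0 1)² = 1/30, sgn +1
I_A²/I_B² = (1/10)/(1/30) = 3/1

3/1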